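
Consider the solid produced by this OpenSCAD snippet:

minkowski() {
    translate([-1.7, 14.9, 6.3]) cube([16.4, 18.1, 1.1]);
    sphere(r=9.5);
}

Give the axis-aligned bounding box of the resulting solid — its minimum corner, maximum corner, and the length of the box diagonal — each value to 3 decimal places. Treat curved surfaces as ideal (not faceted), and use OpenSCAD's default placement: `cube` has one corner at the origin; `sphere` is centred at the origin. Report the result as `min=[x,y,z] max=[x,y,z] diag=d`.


A = translate([-1.7, 14.9, 6.3]) cube([16.4, 18.1, 1.1]) → bbox [-1.7,14.9,6.3] .. [14.7,33,7.4]
B = sphere(r=9.5) → bbox [-9.5,-9.5,-9.5] .. [9.5,9.5,9.5]
lo = A.lo+B.lo = [-1.7-9.5, 14.9-9.5, 6.3-9.5] = [-11.200,5.400,-3.200]
hi = A.hi+B.hi = [14.7+9.5, 33+9.5, 7.4+9.5] = [24.200,42.500,16.900]
diag = √(35.4²+37.1²+20.1²) = √3033.58 = 55.078

min=[-11.200,5.400,-3.200] max=[24.200,42.500,16.900] diag=55.078


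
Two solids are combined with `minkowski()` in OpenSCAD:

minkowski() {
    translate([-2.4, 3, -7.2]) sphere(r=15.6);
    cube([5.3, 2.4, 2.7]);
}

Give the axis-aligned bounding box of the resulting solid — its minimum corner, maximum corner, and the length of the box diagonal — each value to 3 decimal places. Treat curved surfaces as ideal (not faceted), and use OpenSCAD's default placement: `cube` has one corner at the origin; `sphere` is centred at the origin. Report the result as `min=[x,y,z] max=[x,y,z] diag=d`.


min=[-18.000,-12.600,-22.800] max=[18.500,21.000,11.100] diag=60.087

A = translate([-2.4, 3, -7.2]) sphere(r=15.6) → bbox [-18,-12.6,-22.8] .. [13.2,18.6,8.4]
B = cube([5.3, 2.4, 2.7]) → bbox [0,0,0] .. [5.3,2.4,2.7]
lo = A.lo+B.lo = [-18+0, -12.6+0, -22.8+0] = [-18.000,-12.600,-22.800]
hi = A.hi+B.hi = [13.2+5.3, 18.6+2.4, 8.4+2.7] = [18.500,21.000,11.100]
diag = √(36.5²+33.6²+33.9²) = √3610.42 = 60.087


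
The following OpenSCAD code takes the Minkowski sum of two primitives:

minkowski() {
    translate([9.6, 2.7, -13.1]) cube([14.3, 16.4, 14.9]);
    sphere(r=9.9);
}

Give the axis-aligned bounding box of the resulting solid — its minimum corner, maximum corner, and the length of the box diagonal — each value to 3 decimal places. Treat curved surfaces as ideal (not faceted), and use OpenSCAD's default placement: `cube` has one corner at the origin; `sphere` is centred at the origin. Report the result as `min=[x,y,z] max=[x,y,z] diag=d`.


A = translate([9.6, 2.7, -13.1]) cube([14.3, 16.4, 14.9]) → bbox [9.6,2.7,-13.1] .. [23.9,19.1,1.8]
B = sphere(r=9.9) → bbox [-9.9,-9.9,-9.9] .. [9.9,9.9,9.9]
lo = A.lo+B.lo = [9.6-9.9, 2.7-9.9, -13.1-9.9] = [-0.300,-7.200,-23.000]
hi = A.hi+B.hi = [23.9+9.9, 19.1+9.9, 1.8+9.9] = [33.800,29.000,11.700]
diag = √(34.1²+36.2²+34.7²) = √3677.34 = 60.641

min=[-0.300,-7.200,-23.000] max=[33.800,29.000,11.700] diag=60.641


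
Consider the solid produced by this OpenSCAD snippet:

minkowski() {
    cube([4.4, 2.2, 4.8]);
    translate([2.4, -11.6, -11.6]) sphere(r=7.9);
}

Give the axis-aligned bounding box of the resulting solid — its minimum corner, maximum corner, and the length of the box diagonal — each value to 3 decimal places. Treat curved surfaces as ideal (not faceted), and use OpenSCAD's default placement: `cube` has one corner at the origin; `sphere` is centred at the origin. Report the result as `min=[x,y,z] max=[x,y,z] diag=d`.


min=[-5.500,-19.500,-19.500] max=[14.700,-1.500,1.100] diag=34.006

A = translate([2.4, -11.6, -11.6]) sphere(r=7.9) → bbox [-5.5,-19.5,-19.5] .. [10.3,-3.7,-3.7]
B = cube([4.4, 2.2, 4.8]) → bbox [0,0,0] .. [4.4,2.2,4.8]
lo = A.lo+B.lo = [-5.5+0, -19.5+0, -19.5+0] = [-5.500,-19.500,-19.500]
hi = A.hi+B.hi = [10.3+4.4, -3.7+2.2, -3.7+4.8] = [14.700,-1.500,1.100]
diag = √(20.2²+18²+20.6²) = √1156.4 = 34.006


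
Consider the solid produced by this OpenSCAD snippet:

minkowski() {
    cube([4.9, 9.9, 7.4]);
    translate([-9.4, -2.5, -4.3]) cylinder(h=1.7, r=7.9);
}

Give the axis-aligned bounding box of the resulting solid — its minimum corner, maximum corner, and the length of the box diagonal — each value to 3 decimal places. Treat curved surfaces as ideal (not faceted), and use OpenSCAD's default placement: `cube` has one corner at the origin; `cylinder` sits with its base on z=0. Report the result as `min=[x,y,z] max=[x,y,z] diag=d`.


min=[-17.300,-10.400,-4.300] max=[3.400,15.300,4.800] diag=34.231

A = translate([-9.4, -2.5, -4.3]) cylinder(h=1.7, r=7.9) → bbox [-17.3,-10.4,-4.3] .. [-1.5,5.4,-2.6]
B = cube([4.9, 9.9, 7.4]) → bbox [0,0,0] .. [4.9,9.9,7.4]
lo = A.lo+B.lo = [-17.3+0, -10.4+0, -4.3+0] = [-17.300,-10.400,-4.300]
hi = A.hi+B.hi = [-1.5+4.9, 5.4+9.9, -2.6+7.4] = [3.400,15.300,4.800]
diag = √(20.7²+25.7²+9.1²) = √1171.79 = 34.231


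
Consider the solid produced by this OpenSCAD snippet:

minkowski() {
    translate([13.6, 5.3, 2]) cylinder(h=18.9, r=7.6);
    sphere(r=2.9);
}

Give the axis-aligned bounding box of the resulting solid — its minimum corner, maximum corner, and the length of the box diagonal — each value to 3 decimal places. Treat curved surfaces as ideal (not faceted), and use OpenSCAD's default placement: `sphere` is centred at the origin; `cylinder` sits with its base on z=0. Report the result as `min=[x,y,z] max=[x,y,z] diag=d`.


min=[3.100,-5.200,-0.900] max=[24.100,15.800,23.800] diag=38.628

A = translate([13.6, 5.3, 2]) cylinder(h=18.9, r=7.6) → bbox [6,-2.3,2] .. [21.2,12.9,20.9]
B = sphere(r=2.9) → bbox [-2.9,-2.9,-2.9] .. [2.9,2.9,2.9]
lo = A.lo+B.lo = [6-2.9, -2.3-2.9, 2-2.9] = [3.100,-5.200,-0.900]
hi = A.hi+B.hi = [21.2+2.9, 12.9+2.9, 20.9+2.9] = [24.100,15.800,23.800]
diag = √(21²+21²+24.7²) = √1492.09 = 38.628


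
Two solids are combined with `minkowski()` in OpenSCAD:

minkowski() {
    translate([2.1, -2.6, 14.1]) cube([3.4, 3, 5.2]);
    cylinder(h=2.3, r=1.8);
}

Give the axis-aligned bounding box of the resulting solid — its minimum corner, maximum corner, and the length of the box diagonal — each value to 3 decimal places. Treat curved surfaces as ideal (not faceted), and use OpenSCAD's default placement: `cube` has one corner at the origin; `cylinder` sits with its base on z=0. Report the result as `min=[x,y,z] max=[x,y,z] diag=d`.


A = translate([2.1, -2.6, 14.1]) cube([3.4, 3, 5.2]) → bbox [2.1,-2.6,14.1] .. [5.5,0.4,19.3]
B = cylinder(h=2.3, r=1.8) → bbox [-1.8,-1.8,0] .. [1.8,1.8,2.3]
lo = A.lo+B.lo = [2.1-1.8, -2.6-1.8, 14.1+0] = [0.300,-4.400,14.100]
hi = A.hi+B.hi = [5.5+1.8, 0.4+1.8, 19.3+2.3] = [7.300,2.200,21.600]
diag = √(7²+6.6²+7.5²) = √148.81 = 12.199

min=[0.300,-4.400,14.100] max=[7.300,2.200,21.600] diag=12.199


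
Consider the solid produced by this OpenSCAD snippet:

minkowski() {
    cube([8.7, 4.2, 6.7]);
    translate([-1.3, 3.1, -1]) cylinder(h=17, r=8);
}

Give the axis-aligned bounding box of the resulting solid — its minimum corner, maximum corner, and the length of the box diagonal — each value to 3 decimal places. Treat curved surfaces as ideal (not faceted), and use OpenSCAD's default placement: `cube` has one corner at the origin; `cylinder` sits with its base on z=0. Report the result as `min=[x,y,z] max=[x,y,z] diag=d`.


min=[-9.300,-4.900,-1.000] max=[15.400,15.300,22.700] diag=39.747

A = translate([-1.3, 3.1, -1]) cylinder(h=17, r=8) → bbox [-9.3,-4.9,-1] .. [6.7,11.1,16]
B = cube([8.7, 4.2, 6.7]) → bbox [0,0,0] .. [8.7,4.2,6.7]
lo = A.lo+B.lo = [-9.3+0, -4.9+0, -1+0] = [-9.300,-4.900,-1.000]
hi = A.hi+B.hi = [6.7+8.7, 11.1+4.2, 16+6.7] = [15.400,15.300,22.700]
diag = √(24.7²+20.2²+23.7²) = √1579.82 = 39.747


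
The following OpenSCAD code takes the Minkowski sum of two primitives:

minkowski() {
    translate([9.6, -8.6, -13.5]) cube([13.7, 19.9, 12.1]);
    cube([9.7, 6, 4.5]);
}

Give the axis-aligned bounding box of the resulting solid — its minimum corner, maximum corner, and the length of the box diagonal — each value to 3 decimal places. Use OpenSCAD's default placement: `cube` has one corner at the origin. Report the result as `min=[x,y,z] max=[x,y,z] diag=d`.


min=[9.600,-8.600,-13.500] max=[33.000,17.300,3.100] diag=38.651

A = translate([9.6, -8.6, -13.5]) cube([13.7, 19.9, 12.1]) → bbox [9.6,-8.6,-13.5] .. [23.3,11.3,-1.4]
B = cube([9.7, 6, 4.5]) → bbox [0,0,0] .. [9.7,6,4.5]
lo = A.lo+B.lo = [9.6+0, -8.6+0, -13.5+0] = [9.600,-8.600,-13.500]
hi = A.hi+B.hi = [23.3+9.7, 11.3+6, -1.4+4.5] = [33.000,17.300,3.100]
diag = √(23.4²+25.9²+16.6²) = √1493.93 = 38.651


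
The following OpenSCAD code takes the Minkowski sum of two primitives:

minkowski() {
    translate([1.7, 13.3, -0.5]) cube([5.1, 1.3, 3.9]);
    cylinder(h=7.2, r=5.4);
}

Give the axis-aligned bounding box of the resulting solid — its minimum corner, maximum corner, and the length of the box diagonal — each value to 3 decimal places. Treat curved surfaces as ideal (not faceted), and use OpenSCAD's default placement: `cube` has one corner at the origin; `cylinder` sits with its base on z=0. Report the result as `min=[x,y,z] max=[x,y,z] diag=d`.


min=[-3.700,7.900,-0.500] max=[12.200,20.000,10.600] diag=22.857

A = translate([1.7, 13.3, -0.5]) cube([5.1, 1.3, 3.9]) → bbox [1.7,13.3,-0.5] .. [6.8,14.6,3.4]
B = cylinder(h=7.2, r=5.4) → bbox [-5.4,-5.4,0] .. [5.4,5.4,7.2]
lo = A.lo+B.lo = [1.7-5.4, 13.3-5.4, -0.5+0] = [-3.700,7.900,-0.500]
hi = A.hi+B.hi = [6.8+5.4, 14.6+5.4, 3.4+7.2] = [12.200,20.000,10.600]
diag = √(15.9²+12.1²+11.1²) = √522.43 = 22.857


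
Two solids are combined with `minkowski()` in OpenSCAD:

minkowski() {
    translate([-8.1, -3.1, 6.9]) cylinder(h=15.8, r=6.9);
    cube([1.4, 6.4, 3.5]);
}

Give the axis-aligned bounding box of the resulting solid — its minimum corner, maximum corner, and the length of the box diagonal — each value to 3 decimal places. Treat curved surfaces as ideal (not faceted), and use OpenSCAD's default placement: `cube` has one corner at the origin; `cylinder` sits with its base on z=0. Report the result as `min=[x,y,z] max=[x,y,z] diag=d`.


min=[-15.000,-10.000,6.900] max=[0.200,10.200,26.200] diag=31.805

A = translate([-8.1, -3.1, 6.9]) cylinder(h=15.8, r=6.9) → bbox [-15,-10,6.9] .. [-1.2,3.8,22.7]
B = cube([1.4, 6.4, 3.5]) → bbox [0,0,0] .. [1.4,6.4,3.5]
lo = A.lo+B.lo = [-15+0, -10+0, 6.9+0] = [-15.000,-10.000,6.900]
hi = A.hi+B.hi = [-1.2+1.4, 3.8+6.4, 22.7+3.5] = [0.200,10.200,26.200]
diag = √(15.2²+20.2²+19.3²) = √1011.57 = 31.805


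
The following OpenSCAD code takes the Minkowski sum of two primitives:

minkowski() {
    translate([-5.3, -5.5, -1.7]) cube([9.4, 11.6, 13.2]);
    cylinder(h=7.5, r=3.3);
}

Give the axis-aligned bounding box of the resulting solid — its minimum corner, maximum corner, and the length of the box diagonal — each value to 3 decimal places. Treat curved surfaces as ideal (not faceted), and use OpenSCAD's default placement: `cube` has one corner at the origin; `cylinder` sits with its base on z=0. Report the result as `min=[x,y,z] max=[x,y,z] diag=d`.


min=[-8.600,-8.800,-1.700] max=[7.400,9.400,19.000] diag=31.871

A = translate([-5.3, -5.5, -1.7]) cube([9.4, 11.6, 13.2]) → bbox [-5.3,-5.5,-1.7] .. [4.1,6.1,11.5]
B = cylinder(h=7.5, r=3.3) → bbox [-3.3,-3.3,0] .. [3.3,3.3,7.5]
lo = A.lo+B.lo = [-5.3-3.3, -5.5-3.3, -1.7+0] = [-8.600,-8.800,-1.700]
hi = A.hi+B.hi = [4.1+3.3, 6.1+3.3, 11.5+7.5] = [7.400,9.400,19.000]
diag = √(16²+18.2²+20.7²) = √1015.73 = 31.871


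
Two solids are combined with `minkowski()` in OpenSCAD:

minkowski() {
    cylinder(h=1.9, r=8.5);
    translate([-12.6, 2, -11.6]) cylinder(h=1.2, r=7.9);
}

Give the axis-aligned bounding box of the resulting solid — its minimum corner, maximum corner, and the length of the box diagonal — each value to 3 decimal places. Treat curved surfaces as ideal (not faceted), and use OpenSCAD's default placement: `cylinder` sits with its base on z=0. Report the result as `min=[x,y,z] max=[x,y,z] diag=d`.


A = translate([-12.6, 2, -11.6]) cylinder(h=1.2, r=7.9) → bbox [-20.5,-5.9,-11.6] .. [-4.7,9.9,-10.4]
B = cylinder(h=1.9, r=8.5) → bbox [-8.5,-8.5,0] .. [8.5,8.5,1.9]
lo = A.lo+B.lo = [-20.5-8.5, -5.9-8.5, -11.6+0] = [-29.000,-14.400,-11.600]
hi = A.hi+B.hi = [-4.7+8.5, 9.9+8.5, -10.4+1.9] = [3.800,18.400,-8.500]
diag = √(32.8²+32.8²+3.1²) = √2161.29 = 46.490

min=[-29.000,-14.400,-11.600] max=[3.800,18.400,-8.500] diag=46.490


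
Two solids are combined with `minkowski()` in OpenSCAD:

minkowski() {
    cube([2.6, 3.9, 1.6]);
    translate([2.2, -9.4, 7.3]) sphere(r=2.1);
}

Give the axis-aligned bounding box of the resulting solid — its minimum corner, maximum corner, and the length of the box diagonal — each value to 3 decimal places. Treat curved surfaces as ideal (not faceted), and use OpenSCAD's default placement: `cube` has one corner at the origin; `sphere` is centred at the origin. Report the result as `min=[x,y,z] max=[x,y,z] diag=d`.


A = translate([2.2, -9.4, 7.3]) sphere(r=2.1) → bbox [0.1,-11.5,5.2] .. [4.3,-7.3,9.4]
B = cube([2.6, 3.9, 1.6]) → bbox [0,0,0] .. [2.6,3.9,1.6]
lo = A.lo+B.lo = [0.1+0, -11.5+0, 5.2+0] = [0.100,-11.500,5.200]
hi = A.hi+B.hi = [4.3+2.6, -7.3+3.9, 9.4+1.6] = [6.900,-3.400,11.000]
diag = √(6.8²+8.1²+5.8²) = √145.49 = 12.062

min=[0.100,-11.500,5.200] max=[6.900,-3.400,11.000] diag=12.062


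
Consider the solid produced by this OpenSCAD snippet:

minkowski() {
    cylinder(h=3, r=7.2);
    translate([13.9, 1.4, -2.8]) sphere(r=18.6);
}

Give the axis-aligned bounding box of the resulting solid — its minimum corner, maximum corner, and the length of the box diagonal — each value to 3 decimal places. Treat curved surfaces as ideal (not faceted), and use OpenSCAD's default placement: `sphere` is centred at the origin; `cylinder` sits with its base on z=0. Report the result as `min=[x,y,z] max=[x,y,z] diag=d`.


min=[-11.900,-24.400,-21.400] max=[39.700,27.200,18.800] diag=83.314

A = translate([13.9, 1.4, -2.8]) sphere(r=18.6) → bbox [-4.7,-17.2,-21.4] .. [32.5,20,15.8]
B = cylinder(h=3, r=7.2) → bbox [-7.2,-7.2,0] .. [7.2,7.2,3]
lo = A.lo+B.lo = [-4.7-7.2, -17.2-7.2, -21.4+0] = [-11.900,-24.400,-21.400]
hi = A.hi+B.hi = [32.5+7.2, 20+7.2, 15.8+3] = [39.700,27.200,18.800]
diag = √(51.6²+51.6²+40.2²) = √6941.16 = 83.314


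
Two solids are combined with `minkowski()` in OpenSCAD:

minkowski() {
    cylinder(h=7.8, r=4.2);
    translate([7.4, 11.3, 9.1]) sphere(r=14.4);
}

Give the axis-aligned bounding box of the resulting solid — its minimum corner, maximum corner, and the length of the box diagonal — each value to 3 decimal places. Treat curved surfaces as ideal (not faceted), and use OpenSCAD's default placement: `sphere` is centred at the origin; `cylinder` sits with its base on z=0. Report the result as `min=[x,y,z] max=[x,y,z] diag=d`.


A = translate([7.4, 11.3, 9.1]) sphere(r=14.4) → bbox [-7,-3.1,-5.3] .. [21.8,25.7,23.5]
B = cylinder(h=7.8, r=4.2) → bbox [-4.2,-4.2,0] .. [4.2,4.2,7.8]
lo = A.lo+B.lo = [-7-4.2, -3.1-4.2, -5.3+0] = [-11.200,-7.300,-5.300]
hi = A.hi+B.hi = [21.8+4.2, 25.7+4.2, 23.5+7.8] = [26.000,29.900,31.300]
diag = √(37.2²+37.2²+36.6²) = √4107.24 = 64.088

min=[-11.200,-7.300,-5.300] max=[26.000,29.900,31.300] diag=64.088


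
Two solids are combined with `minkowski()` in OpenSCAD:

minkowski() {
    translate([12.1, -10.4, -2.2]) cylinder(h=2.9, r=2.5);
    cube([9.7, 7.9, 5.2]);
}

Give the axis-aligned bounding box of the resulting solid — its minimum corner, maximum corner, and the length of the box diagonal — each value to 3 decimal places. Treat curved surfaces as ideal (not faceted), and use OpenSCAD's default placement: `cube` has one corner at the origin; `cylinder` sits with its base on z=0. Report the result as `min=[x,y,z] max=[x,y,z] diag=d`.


min=[9.600,-12.900,-2.200] max=[24.300,0.000,5.900] diag=21.169

A = translate([12.1, -10.4, -2.2]) cylinder(h=2.9, r=2.5) → bbox [9.6,-12.9,-2.2] .. [14.6,-7.9,0.7]
B = cube([9.7, 7.9, 5.2]) → bbox [0,0,0] .. [9.7,7.9,5.2]
lo = A.lo+B.lo = [9.6+0, -12.9+0, -2.2+0] = [9.600,-12.900,-2.200]
hi = A.hi+B.hi = [14.6+9.7, -7.9+7.9, 0.7+5.2] = [24.300,0.000,5.900]
diag = √(14.7²+12.9²+8.1²) = √448.11 = 21.169


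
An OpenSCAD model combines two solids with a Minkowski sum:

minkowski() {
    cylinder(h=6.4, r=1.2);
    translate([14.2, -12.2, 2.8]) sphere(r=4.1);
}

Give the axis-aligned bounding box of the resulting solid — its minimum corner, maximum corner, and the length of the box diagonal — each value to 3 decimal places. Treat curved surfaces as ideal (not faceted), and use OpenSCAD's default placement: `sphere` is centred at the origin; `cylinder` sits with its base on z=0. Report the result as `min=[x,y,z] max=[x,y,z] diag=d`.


A = translate([14.2, -12.2, 2.8]) sphere(r=4.1) → bbox [10.1,-16.3,-1.3] .. [18.3,-8.1,6.9]
B = cylinder(h=6.4, r=1.2) → bbox [-1.2,-1.2,0] .. [1.2,1.2,6.4]
lo = A.lo+B.lo = [10.1-1.2, -16.3-1.2, -1.3+0] = [8.900,-17.500,-1.300]
hi = A.hi+B.hi = [18.3+1.2, -8.1+1.2, 6.9+6.4] = [19.500,-6.900,13.300]
diag = √(10.6²+10.6²+14.6²) = √437.88 = 20.926

min=[8.900,-17.500,-1.300] max=[19.500,-6.900,13.300] diag=20.926


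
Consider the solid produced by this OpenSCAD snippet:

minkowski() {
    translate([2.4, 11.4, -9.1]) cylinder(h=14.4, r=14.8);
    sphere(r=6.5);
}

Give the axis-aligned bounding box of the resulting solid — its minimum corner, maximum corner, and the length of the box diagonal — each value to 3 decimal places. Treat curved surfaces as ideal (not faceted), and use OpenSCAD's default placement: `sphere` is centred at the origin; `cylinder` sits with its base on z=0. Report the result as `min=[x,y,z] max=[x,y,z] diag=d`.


A = translate([2.4, 11.4, -9.1]) cylinder(h=14.4, r=14.8) → bbox [-12.4,-3.4,-9.1] .. [17.2,26.2,5.3]
B = sphere(r=6.5) → bbox [-6.5,-6.5,-6.5] .. [6.5,6.5,6.5]
lo = A.lo+B.lo = [-12.4-6.5, -3.4-6.5, -9.1-6.5] = [-18.900,-9.900,-15.600]
hi = A.hi+B.hi = [17.2+6.5, 26.2+6.5, 5.3+6.5] = [23.700,32.700,11.800]
diag = √(42.6²+42.6²+27.4²) = √4380.28 = 66.184

min=[-18.900,-9.900,-15.600] max=[23.700,32.700,11.800] diag=66.184


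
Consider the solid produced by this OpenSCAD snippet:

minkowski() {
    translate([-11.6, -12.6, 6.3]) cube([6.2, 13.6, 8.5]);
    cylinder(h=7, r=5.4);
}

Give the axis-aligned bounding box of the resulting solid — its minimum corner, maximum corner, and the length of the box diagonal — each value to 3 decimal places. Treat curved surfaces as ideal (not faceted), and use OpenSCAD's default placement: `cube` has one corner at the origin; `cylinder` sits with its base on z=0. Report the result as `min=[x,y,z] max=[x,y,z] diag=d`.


min=[-17.000,-18.000,6.300] max=[0.000,6.400,21.800] diag=33.535

A = translate([-11.6, -12.6, 6.3]) cube([6.2, 13.6, 8.5]) → bbox [-11.6,-12.6,6.3] .. [-5.4,1,14.8]
B = cylinder(h=7, r=5.4) → bbox [-5.4,-5.4,0] .. [5.4,5.4,7]
lo = A.lo+B.lo = [-11.6-5.4, -12.6-5.4, 6.3+0] = [-17.000,-18.000,6.300]
hi = A.hi+B.hi = [-5.4+5.4, 1+5.4, 14.8+7] = [0.000,6.400,21.800]
diag = √(17²+24.4²+15.5²) = √1124.61 = 33.535


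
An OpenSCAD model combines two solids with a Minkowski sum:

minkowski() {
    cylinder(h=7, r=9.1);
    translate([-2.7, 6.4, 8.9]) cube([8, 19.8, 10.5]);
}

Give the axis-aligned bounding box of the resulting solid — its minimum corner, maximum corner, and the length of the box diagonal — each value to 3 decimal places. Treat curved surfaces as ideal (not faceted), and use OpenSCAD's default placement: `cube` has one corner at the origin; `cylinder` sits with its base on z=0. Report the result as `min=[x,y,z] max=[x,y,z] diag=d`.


A = translate([-2.7, 6.4, 8.9]) cube([8, 19.8, 10.5]) → bbox [-2.7,6.4,8.9] .. [5.3,26.2,19.4]
B = cylinder(h=7, r=9.1) → bbox [-9.1,-9.1,0] .. [9.1,9.1,7]
lo = A.lo+B.lo = [-2.7-9.1, 6.4-9.1, 8.9+0] = [-11.800,-2.700,8.900]
hi = A.hi+B.hi = [5.3+9.1, 26.2+9.1, 19.4+7] = [14.400,35.300,26.400]
diag = √(26.2²+38²+17.5²) = √2436.69 = 49.363

min=[-11.800,-2.700,8.900] max=[14.400,35.300,26.400] diag=49.363


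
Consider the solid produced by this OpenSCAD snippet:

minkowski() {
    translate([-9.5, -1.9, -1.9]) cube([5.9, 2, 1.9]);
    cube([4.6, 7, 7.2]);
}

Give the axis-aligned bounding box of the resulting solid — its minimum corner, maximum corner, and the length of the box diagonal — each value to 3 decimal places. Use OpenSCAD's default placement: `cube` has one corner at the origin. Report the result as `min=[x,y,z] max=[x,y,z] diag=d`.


min=[-9.500,-1.900,-1.900] max=[1.000,7.100,7.200] diag=16.555

A = translate([-9.5, -1.9, -1.9]) cube([5.9, 2, 1.9]) → bbox [-9.5,-1.9,-1.9] .. [-3.6,0.1,0]
B = cube([4.6, 7, 7.2]) → bbox [0,0,0] .. [4.6,7,7.2]
lo = A.lo+B.lo = [-9.5+0, -1.9+0, -1.9+0] = [-9.500,-1.900,-1.900]
hi = A.hi+B.hi = [-3.6+4.6, 0.1+7, 0+7.2] = [1.000,7.100,7.200]
diag = √(10.5²+9²+9.1²) = √274.06 = 16.555


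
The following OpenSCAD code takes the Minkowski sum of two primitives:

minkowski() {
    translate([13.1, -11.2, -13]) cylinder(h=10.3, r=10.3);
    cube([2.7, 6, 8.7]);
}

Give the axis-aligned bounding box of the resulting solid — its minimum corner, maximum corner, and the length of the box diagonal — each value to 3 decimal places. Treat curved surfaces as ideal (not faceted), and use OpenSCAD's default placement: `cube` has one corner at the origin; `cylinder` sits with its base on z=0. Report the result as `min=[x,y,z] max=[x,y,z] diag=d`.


min=[2.800,-21.500,-13.000] max=[26.100,5.100,6.000] diag=40.143

A = translate([13.1, -11.2, -13]) cylinder(h=10.3, r=10.3) → bbox [2.8,-21.5,-13] .. [23.4,-0.9,-2.7]
B = cube([2.7, 6, 8.7]) → bbox [0,0,0] .. [2.7,6,8.7]
lo = A.lo+B.lo = [2.8+0, -21.5+0, -13+0] = [2.800,-21.500,-13.000]
hi = A.hi+B.hi = [23.4+2.7, -0.9+6, -2.7+8.7] = [26.100,5.100,6.000]
diag = √(23.3²+26.6²+19²) = √1611.45 = 40.143


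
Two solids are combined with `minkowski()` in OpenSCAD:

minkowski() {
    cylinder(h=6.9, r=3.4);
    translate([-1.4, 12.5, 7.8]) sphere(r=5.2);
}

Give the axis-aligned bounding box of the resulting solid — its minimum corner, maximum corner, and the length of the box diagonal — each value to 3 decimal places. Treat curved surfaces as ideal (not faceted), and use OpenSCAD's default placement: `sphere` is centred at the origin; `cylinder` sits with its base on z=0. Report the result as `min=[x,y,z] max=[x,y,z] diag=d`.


min=[-10.000,3.900,2.600] max=[7.200,21.100,19.900] diag=29.849

A = translate([-1.4, 12.5, 7.8]) sphere(r=5.2) → bbox [-6.6,7.3,2.6] .. [3.8,17.7,13]
B = cylinder(h=6.9, r=3.4) → bbox [-3.4,-3.4,0] .. [3.4,3.4,6.9]
lo = A.lo+B.lo = [-6.6-3.4, 7.3-3.4, 2.6+0] = [-10.000,3.900,2.600]
hi = A.hi+B.hi = [3.8+3.4, 17.7+3.4, 13+6.9] = [7.200,21.100,19.900]
diag = √(17.2²+17.2²+17.3²) = √890.97 = 29.849


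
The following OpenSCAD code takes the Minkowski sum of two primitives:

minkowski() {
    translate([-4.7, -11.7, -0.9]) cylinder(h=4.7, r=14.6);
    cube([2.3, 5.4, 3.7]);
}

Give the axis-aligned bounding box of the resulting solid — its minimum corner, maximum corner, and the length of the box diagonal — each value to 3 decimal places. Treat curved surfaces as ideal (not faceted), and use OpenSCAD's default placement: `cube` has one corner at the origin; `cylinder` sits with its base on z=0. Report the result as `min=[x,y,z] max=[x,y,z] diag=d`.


min=[-19.300,-26.300,-0.900] max=[12.200,8.300,7.500] diag=47.539

A = translate([-4.7, -11.7, -0.9]) cylinder(h=4.7, r=14.6) → bbox [-19.3,-26.3,-0.9] .. [9.9,2.9,3.8]
B = cube([2.3, 5.4, 3.7]) → bbox [0,0,0] .. [2.3,5.4,3.7]
lo = A.lo+B.lo = [-19.3+0, -26.3+0, -0.9+0] = [-19.300,-26.300,-0.900]
hi = A.hi+B.hi = [9.9+2.3, 2.9+5.4, 3.8+3.7] = [12.200,8.300,7.500]
diag = √(31.5²+34.6²+8.4²) = √2259.97 = 47.539


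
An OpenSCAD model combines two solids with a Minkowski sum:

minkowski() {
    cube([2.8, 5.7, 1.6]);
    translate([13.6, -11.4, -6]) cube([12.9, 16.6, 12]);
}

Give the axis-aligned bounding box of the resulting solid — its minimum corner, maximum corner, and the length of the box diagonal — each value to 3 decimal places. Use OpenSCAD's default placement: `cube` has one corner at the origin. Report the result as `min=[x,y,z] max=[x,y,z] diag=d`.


min=[13.600,-11.400,-6.000] max=[29.300,10.900,7.600] diag=30.475

A = translate([13.6, -11.4, -6]) cube([12.9, 16.6, 12]) → bbox [13.6,-11.4,-6] .. [26.5,5.2,6]
B = cube([2.8, 5.7, 1.6]) → bbox [0,0,0] .. [2.8,5.7,1.6]
lo = A.lo+B.lo = [13.6+0, -11.4+0, -6+0] = [13.600,-11.400,-6.000]
hi = A.hi+B.hi = [26.5+2.8, 5.2+5.7, 6+1.6] = [29.300,10.900,7.600]
diag = √(15.7²+22.3²+13.6²) = √928.74 = 30.475


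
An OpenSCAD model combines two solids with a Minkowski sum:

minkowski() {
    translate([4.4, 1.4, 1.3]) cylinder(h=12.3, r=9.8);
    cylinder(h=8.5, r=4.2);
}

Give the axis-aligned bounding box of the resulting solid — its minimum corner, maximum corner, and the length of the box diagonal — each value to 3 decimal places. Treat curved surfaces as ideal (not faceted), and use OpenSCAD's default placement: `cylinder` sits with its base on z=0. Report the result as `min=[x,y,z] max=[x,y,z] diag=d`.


min=[-9.600,-12.600,1.300] max=[18.400,15.400,22.100] diag=44.729

A = translate([4.4, 1.4, 1.3]) cylinder(h=12.3, r=9.8) → bbox [-5.4,-8.4,1.3] .. [14.2,11.2,13.6]
B = cylinder(h=8.5, r=4.2) → bbox [-4.2,-4.2,0] .. [4.2,4.2,8.5]
lo = A.lo+B.lo = [-5.4-4.2, -8.4-4.2, 1.3+0] = [-9.600,-12.600,1.300]
hi = A.hi+B.hi = [14.2+4.2, 11.2+4.2, 13.6+8.5] = [18.400,15.400,22.100]
diag = √(28²+28²+20.8²) = √2000.64 = 44.729


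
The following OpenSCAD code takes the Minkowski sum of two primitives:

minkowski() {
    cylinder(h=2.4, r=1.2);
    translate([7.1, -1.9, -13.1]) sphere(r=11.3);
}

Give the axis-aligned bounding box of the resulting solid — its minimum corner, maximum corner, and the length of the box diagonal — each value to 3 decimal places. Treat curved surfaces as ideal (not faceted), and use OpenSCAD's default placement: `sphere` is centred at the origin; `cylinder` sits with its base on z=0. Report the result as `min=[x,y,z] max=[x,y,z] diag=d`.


min=[-5.400,-14.400,-24.400] max=[19.600,10.600,0.600] diag=43.301

A = translate([7.1, -1.9, -13.1]) sphere(r=11.3) → bbox [-4.2,-13.2,-24.4] .. [18.4,9.4,-1.8]
B = cylinder(h=2.4, r=1.2) → bbox [-1.2,-1.2,0] .. [1.2,1.2,2.4]
lo = A.lo+B.lo = [-4.2-1.2, -13.2-1.2, -24.4+0] = [-5.400,-14.400,-24.400]
hi = A.hi+B.hi = [18.4+1.2, 9.4+1.2, -1.8+2.4] = [19.600,10.600,0.600]
diag = √(25²+25²+25²) = √1875 = 43.301


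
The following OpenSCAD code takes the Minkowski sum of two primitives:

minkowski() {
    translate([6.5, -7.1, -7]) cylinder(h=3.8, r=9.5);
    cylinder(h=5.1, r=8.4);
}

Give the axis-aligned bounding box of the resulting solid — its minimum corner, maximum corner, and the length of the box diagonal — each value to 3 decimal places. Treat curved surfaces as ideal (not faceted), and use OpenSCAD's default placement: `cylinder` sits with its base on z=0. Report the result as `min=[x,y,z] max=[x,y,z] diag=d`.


min=[-11.400,-25.000,-7.000] max=[24.400,10.800,1.900] diag=51.405

A = translate([6.5, -7.1, -7]) cylinder(h=3.8, r=9.5) → bbox [-3,-16.6,-7] .. [16,2.4,-3.2]
B = cylinder(h=5.1, r=8.4) → bbox [-8.4,-8.4,0] .. [8.4,8.4,5.1]
lo = A.lo+B.lo = [-3-8.4, -16.6-8.4, -7+0] = [-11.400,-25.000,-7.000]
hi = A.hi+B.hi = [16+8.4, 2.4+8.4, -3.2+5.1] = [24.400,10.800,1.900]
diag = √(35.8²+35.8²+8.9²) = √2642.49 = 51.405


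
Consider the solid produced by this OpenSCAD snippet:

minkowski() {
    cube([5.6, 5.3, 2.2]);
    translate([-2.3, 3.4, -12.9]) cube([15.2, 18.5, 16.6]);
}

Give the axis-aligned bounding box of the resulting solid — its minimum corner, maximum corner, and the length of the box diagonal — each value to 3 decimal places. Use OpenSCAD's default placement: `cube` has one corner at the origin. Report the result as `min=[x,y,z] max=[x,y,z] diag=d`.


A = translate([-2.3, 3.4, -12.9]) cube([15.2, 18.5, 16.6]) → bbox [-2.3,3.4,-12.9] .. [12.9,21.9,3.7]
B = cube([5.6, 5.3, 2.2]) → bbox [0,0,0] .. [5.6,5.3,2.2]
lo = A.lo+B.lo = [-2.3+0, 3.4+0, -12.9+0] = [-2.300,3.400,-12.900]
hi = A.hi+B.hi = [12.9+5.6, 21.9+5.3, 3.7+2.2] = [18.500,27.200,5.900]
diag = √(20.8²+23.8²+18.8²) = √1352.52 = 36.777

min=[-2.300,3.400,-12.900] max=[18.500,27.200,5.900] diag=36.777


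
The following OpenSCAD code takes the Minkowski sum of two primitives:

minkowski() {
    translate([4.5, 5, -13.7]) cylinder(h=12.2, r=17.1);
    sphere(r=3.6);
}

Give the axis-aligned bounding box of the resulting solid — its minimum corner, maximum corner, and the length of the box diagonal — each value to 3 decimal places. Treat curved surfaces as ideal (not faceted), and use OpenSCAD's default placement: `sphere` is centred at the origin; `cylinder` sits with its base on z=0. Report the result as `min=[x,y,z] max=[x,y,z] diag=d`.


min=[-16.200,-15.700,-17.300] max=[25.200,25.700,2.100] diag=61.679

A = translate([4.5, 5, -13.7]) cylinder(h=12.2, r=17.1) → bbox [-12.6,-12.1,-13.7] .. [21.6,22.1,-1.5]
B = sphere(r=3.6) → bbox [-3.6,-3.6,-3.6] .. [3.6,3.6,3.6]
lo = A.lo+B.lo = [-12.6-3.6, -12.1-3.6, -13.7-3.6] = [-16.200,-15.700,-17.300]
hi = A.hi+B.hi = [21.6+3.6, 22.1+3.6, -1.5+3.6] = [25.200,25.700,2.100]
diag = √(41.4²+41.4²+19.4²) = √3804.28 = 61.679


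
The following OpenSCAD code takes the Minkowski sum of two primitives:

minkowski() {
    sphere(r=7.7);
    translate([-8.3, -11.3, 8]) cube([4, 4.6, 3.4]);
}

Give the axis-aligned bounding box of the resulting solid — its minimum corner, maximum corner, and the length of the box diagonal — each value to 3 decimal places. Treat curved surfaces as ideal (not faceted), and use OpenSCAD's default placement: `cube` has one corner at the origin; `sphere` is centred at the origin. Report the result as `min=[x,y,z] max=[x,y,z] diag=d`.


min=[-16.000,-19.000,0.300] max=[3.400,1.000,19.100] diag=33.612

A = translate([-8.3, -11.3, 8]) cube([4, 4.6, 3.4]) → bbox [-8.3,-11.3,8] .. [-4.3,-6.7,11.4]
B = sphere(r=7.7) → bbox [-7.7,-7.7,-7.7] .. [7.7,7.7,7.7]
lo = A.lo+B.lo = [-8.3-7.7, -11.3-7.7, 8-7.7] = [-16.000,-19.000,0.300]
hi = A.hi+B.hi = [-4.3+7.7, -6.7+7.7, 11.4+7.7] = [3.400,1.000,19.100]
diag = √(19.4²+20²+18.8²) = √1129.8 = 33.612


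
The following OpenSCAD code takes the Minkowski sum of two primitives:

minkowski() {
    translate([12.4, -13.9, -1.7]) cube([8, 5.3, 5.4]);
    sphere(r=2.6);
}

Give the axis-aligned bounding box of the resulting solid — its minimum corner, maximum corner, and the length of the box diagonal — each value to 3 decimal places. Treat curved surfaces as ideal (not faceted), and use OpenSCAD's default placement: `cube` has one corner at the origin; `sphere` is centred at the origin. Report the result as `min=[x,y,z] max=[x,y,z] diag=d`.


min=[9.800,-16.500,-4.300] max=[23.000,-6.000,6.300] diag=19.921

A = translate([12.4, -13.9, -1.7]) cube([8, 5.3, 5.4]) → bbox [12.4,-13.9,-1.7] .. [20.4,-8.6,3.7]
B = sphere(r=2.6) → bbox [-2.6,-2.6,-2.6] .. [2.6,2.6,2.6]
lo = A.lo+B.lo = [12.4-2.6, -13.9-2.6, -1.7-2.6] = [9.800,-16.500,-4.300]
hi = A.hi+B.hi = [20.4+2.6, -8.6+2.6, 3.7+2.6] = [23.000,-6.000,6.300]
diag = √(13.2²+10.5²+10.6²) = √396.85 = 19.921


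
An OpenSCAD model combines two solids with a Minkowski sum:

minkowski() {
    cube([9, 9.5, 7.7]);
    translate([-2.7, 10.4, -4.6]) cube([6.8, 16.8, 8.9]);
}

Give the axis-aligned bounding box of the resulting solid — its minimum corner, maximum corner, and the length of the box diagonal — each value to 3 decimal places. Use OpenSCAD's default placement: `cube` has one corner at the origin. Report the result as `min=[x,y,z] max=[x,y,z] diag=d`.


min=[-2.700,10.400,-4.600] max=[13.100,36.700,12.000] diag=34.884

A = translate([-2.7, 10.4, -4.6]) cube([6.8, 16.8, 8.9]) → bbox [-2.7,10.4,-4.6] .. [4.1,27.2,4.3]
B = cube([9, 9.5, 7.7]) → bbox [0,0,0] .. [9,9.5,7.7]
lo = A.lo+B.lo = [-2.7+0, 10.4+0, -4.6+0] = [-2.700,10.400,-4.600]
hi = A.hi+B.hi = [4.1+9, 27.2+9.5, 4.3+7.7] = [13.100,36.700,12.000]
diag = √(15.8²+26.3²+16.6²) = √1216.89 = 34.884


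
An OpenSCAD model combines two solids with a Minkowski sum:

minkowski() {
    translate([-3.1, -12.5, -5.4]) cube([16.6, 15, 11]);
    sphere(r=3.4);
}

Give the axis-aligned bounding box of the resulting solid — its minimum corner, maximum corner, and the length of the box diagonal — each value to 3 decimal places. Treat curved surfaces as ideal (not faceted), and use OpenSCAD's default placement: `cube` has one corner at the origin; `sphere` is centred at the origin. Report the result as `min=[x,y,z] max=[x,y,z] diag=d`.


A = translate([-3.1, -12.5, -5.4]) cube([16.6, 15, 11]) → bbox [-3.1,-12.5,-5.4] .. [13.5,2.5,5.6]
B = sphere(r=3.4) → bbox [-3.4,-3.4,-3.4] .. [3.4,3.4,3.4]
lo = A.lo+B.lo = [-3.1-3.4, -12.5-3.4, -5.4-3.4] = [-6.500,-15.900,-8.800]
hi = A.hi+B.hi = [13.5+3.4, 2.5+3.4, 5.6+3.4] = [16.900,5.900,9.000]
diag = √(23.4²+21.8²+17.8²) = √1339.64 = 36.601

min=[-6.500,-15.900,-8.800] max=[16.900,5.900,9.000] diag=36.601


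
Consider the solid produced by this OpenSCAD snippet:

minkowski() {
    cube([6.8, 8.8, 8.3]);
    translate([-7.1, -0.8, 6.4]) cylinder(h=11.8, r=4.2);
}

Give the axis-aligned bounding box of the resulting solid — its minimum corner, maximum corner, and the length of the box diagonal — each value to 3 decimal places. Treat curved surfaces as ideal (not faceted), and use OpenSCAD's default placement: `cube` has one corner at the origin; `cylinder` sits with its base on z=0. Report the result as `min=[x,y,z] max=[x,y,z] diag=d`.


A = translate([-7.1, -0.8, 6.4]) cylinder(h=11.8, r=4.2) → bbox [-11.3,-5,6.4] .. [-2.9,3.4,18.2]
B = cube([6.8, 8.8, 8.3]) → bbox [0,0,0] .. [6.8,8.8,8.3]
lo = A.lo+B.lo = [-11.3+0, -5+0, 6.4+0] = [-11.300,-5.000,6.400]
hi = A.hi+B.hi = [-2.9+6.8, 3.4+8.8, 18.2+8.3] = [3.900,12.200,26.500]
diag = √(15.2²+17.2²+20.1²) = √930.89 = 30.510

min=[-11.300,-5.000,6.400] max=[3.900,12.200,26.500] diag=30.510


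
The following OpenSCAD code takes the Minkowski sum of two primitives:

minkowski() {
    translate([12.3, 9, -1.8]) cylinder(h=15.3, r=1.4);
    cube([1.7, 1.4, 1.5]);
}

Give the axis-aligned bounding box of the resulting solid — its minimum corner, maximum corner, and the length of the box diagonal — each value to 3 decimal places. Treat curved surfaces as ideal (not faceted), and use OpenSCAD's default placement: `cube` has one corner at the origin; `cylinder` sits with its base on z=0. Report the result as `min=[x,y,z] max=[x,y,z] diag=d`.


min=[10.900,7.600,-1.800] max=[15.400,11.800,15.000] diag=17.892

A = translate([12.3, 9, -1.8]) cylinder(h=15.3, r=1.4) → bbox [10.9,7.6,-1.8] .. [13.7,10.4,13.5]
B = cube([1.7, 1.4, 1.5]) → bbox [0,0,0] .. [1.7,1.4,1.5]
lo = A.lo+B.lo = [10.9+0, 7.6+0, -1.8+0] = [10.900,7.600,-1.800]
hi = A.hi+B.hi = [13.7+1.7, 10.4+1.4, 13.5+1.5] = [15.400,11.800,15.000]
diag = √(4.5²+4.2²+16.8²) = √320.13 = 17.892


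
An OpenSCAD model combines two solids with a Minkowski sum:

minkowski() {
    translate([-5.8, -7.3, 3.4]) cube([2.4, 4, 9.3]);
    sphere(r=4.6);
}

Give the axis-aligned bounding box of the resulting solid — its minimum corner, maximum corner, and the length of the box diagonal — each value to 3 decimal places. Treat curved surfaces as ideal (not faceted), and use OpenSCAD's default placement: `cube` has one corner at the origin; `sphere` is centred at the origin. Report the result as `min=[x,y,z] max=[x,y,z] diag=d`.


A = translate([-5.8, -7.3, 3.4]) cube([2.4, 4, 9.3]) → bbox [-5.8,-7.3,3.4] .. [-3.4,-3.3,12.7]
B = sphere(r=4.6) → bbox [-4.6,-4.6,-4.6] .. [4.6,4.6,4.6]
lo = A.lo+B.lo = [-5.8-4.6, -7.3-4.6, 3.4-4.6] = [-10.400,-11.900,-1.200]
hi = A.hi+B.hi = [-3.4+4.6, -3.3+4.6, 12.7+4.6] = [1.200,1.300,17.300]
diag = √(11.6²+13.2²+18.5²) = √651.05 = 25.516

min=[-10.400,-11.900,-1.200] max=[1.200,1.300,17.300] diag=25.516


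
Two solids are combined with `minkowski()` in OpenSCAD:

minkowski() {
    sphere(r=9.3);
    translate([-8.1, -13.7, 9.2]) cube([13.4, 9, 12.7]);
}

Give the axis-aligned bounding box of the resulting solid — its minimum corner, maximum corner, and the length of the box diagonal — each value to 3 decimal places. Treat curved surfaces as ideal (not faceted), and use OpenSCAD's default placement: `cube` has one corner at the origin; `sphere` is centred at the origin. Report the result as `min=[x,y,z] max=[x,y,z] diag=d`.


min=[-17.400,-23.000,-0.100] max=[14.600,4.600,31.200] diag=52.588

A = translate([-8.1, -13.7, 9.2]) cube([13.4, 9, 12.7]) → bbox [-8.1,-13.7,9.2] .. [5.3,-4.7,21.9]
B = sphere(r=9.3) → bbox [-9.3,-9.3,-9.3] .. [9.3,9.3,9.3]
lo = A.lo+B.lo = [-8.1-9.3, -13.7-9.3, 9.2-9.3] = [-17.400,-23.000,-0.100]
hi = A.hi+B.hi = [5.3+9.3, -4.7+9.3, 21.9+9.3] = [14.600,4.600,31.200]
diag = √(32²+27.6²+31.3²) = √2765.45 = 52.588


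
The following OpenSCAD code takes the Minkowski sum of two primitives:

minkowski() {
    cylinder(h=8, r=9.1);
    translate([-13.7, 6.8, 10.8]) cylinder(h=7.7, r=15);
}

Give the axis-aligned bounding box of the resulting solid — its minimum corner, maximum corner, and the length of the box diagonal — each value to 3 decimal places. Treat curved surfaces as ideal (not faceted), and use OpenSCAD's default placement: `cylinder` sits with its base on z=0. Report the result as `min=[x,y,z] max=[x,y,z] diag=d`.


min=[-37.800,-17.300,10.800] max=[10.400,30.900,26.500] diag=69.950

A = translate([-13.7, 6.8, 10.8]) cylinder(h=7.7, r=15) → bbox [-28.7,-8.2,10.8] .. [1.3,21.8,18.5]
B = cylinder(h=8, r=9.1) → bbox [-9.1,-9.1,0] .. [9.1,9.1,8]
lo = A.lo+B.lo = [-28.7-9.1, -8.2-9.1, 10.8+0] = [-37.800,-17.300,10.800]
hi = A.hi+B.hi = [1.3+9.1, 21.8+9.1, 18.5+8] = [10.400,30.900,26.500]
diag = √(48.2²+48.2²+15.7²) = √4892.97 = 69.950


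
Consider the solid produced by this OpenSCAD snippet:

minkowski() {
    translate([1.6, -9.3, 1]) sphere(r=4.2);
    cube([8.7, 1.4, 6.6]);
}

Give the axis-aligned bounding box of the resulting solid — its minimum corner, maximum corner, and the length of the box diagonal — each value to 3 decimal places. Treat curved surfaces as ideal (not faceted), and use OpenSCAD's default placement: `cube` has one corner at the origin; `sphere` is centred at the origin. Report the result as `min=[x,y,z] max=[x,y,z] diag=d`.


A = translate([1.6, -9.3, 1]) sphere(r=4.2) → bbox [-2.6,-13.5,-3.2] .. [5.8,-5.1,5.2]
B = cube([8.7, 1.4, 6.6]) → bbox [0,0,0] .. [8.7,1.4,6.6]
lo = A.lo+B.lo = [-2.6+0, -13.5+0, -3.2+0] = [-2.600,-13.500,-3.200]
hi = A.hi+B.hi = [5.8+8.7, -5.1+1.4, 5.2+6.6] = [14.500,-3.700,11.800]
diag = √(17.1²+9.8²+15²) = √613.45 = 24.768

min=[-2.600,-13.500,-3.200] max=[14.500,-3.700,11.800] diag=24.768


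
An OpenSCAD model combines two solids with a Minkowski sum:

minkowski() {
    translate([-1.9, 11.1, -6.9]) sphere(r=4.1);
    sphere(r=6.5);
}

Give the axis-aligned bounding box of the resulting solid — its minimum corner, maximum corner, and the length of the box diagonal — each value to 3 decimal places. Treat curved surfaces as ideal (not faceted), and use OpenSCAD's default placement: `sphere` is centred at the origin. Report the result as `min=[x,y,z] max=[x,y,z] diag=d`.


min=[-12.500,0.500,-17.500] max=[8.700,21.700,3.700] diag=36.719

A = translate([-1.9, 11.1, -6.9]) sphere(r=4.1) → bbox [-6,7,-11] .. [2.2,15.2,-2.8]
B = sphere(r=6.5) → bbox [-6.5,-6.5,-6.5] .. [6.5,6.5,6.5]
lo = A.lo+B.lo = [-6-6.5, 7-6.5, -11-6.5] = [-12.500,0.500,-17.500]
hi = A.hi+B.hi = [2.2+6.5, 15.2+6.5, -2.8+6.5] = [8.700,21.700,3.700]
diag = √(21.2²+21.2²+21.2²) = √1348.32 = 36.719


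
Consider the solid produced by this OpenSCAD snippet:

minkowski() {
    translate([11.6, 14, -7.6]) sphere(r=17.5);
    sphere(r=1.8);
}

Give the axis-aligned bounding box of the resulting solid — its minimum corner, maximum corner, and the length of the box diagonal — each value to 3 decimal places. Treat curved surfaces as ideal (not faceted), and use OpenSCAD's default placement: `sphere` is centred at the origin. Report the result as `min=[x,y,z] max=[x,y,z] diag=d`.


A = translate([11.6, 14, -7.6]) sphere(r=17.5) → bbox [-5.9,-3.5,-25.1] .. [29.1,31.5,9.9]
B = sphere(r=1.8) → bbox [-1.8,-1.8,-1.8] .. [1.8,1.8,1.8]
lo = A.lo+B.lo = [-5.9-1.8, -3.5-1.8, -25.1-1.8] = [-7.700,-5.300,-26.900]
hi = A.hi+B.hi = [29.1+1.8, 31.5+1.8, 9.9+1.8] = [30.900,33.300,11.700]
diag = √(38.6²+38.6²+38.6²) = √4469.88 = 66.857

min=[-7.700,-5.300,-26.900] max=[30.900,33.300,11.700] diag=66.857
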